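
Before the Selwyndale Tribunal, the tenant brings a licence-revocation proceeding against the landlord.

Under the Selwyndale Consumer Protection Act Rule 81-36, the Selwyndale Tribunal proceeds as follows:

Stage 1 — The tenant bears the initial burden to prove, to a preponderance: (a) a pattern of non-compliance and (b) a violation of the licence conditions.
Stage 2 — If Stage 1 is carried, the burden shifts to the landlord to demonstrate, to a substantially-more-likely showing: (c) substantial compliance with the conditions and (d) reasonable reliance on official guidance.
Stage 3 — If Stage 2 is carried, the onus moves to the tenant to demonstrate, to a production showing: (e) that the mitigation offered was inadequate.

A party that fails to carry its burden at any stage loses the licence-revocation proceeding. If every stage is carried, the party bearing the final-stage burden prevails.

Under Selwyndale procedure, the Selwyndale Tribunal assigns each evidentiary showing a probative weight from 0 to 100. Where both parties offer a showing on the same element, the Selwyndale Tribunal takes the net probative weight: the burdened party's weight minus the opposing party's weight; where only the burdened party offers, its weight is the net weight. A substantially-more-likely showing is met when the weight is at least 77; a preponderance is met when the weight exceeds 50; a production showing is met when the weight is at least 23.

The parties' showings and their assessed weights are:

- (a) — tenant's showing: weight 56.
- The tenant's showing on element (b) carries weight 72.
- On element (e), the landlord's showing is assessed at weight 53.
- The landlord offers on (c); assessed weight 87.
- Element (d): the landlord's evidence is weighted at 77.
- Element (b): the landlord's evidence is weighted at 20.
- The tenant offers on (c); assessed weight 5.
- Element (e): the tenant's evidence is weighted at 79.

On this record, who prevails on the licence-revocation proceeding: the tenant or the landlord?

At Stage 1 the tenant must meet a preponderance (weight exceeds 50): on (a) the weight is 56, > 50, so (a) meets the standard; on (b) the weight is 72 less the opposing 20 gives net 52, > 50, so (b) meets the standard.
  Stage 1 carried; the burden shifts to the landlord.
At Stage 2 the landlord must meet a substantially-more-likely showing (weight is at least 77): on (c) the weight is 87 less the opposing 5 gives net 82, ≥ 77, so (c) meets the standard; on (d) the weight is 77, which does reach 77, so (d) meets the standard.
  Stage 2 carried; the burden shifts to the tenant.
At Stage 3 the tenant must meet a production showing (weight is at least 23): on (e) the weight is 79 less the opposing 53 gives net 26, which does reach 23, so (e) meets the standard.
  All elements met at the final stage.
All stages carried — the tenant prevails.

tenant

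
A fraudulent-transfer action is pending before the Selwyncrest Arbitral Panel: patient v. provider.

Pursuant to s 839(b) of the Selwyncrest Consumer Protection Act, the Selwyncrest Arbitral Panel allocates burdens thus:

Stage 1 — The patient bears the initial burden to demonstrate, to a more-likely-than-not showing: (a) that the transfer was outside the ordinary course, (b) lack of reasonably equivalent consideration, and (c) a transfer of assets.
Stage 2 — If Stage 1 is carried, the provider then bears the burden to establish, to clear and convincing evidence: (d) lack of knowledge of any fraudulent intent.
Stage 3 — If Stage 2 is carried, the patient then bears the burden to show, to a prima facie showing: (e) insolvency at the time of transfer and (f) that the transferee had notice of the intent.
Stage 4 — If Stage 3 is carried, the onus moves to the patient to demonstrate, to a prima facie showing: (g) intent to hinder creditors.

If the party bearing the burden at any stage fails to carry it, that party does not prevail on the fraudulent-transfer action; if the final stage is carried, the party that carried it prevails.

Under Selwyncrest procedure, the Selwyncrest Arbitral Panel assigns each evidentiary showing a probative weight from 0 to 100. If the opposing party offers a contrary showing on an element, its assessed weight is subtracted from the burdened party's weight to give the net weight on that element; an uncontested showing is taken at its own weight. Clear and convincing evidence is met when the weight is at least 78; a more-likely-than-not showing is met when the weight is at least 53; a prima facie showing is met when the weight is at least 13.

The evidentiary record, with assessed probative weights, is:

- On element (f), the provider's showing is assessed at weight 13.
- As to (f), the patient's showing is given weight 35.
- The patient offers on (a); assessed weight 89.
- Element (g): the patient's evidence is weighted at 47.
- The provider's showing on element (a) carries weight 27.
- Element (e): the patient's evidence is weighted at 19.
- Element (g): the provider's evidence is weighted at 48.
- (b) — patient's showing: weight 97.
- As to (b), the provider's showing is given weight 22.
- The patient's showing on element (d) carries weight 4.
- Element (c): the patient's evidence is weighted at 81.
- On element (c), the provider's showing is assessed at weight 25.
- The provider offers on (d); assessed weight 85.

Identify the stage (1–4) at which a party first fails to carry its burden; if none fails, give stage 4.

At Stage 1 the patient must meet a more-likely-than-not showing (weight is at least 53): on (a) the weight is 89 less the opposing 27 gives net 62, ≥ 53, so (a) meets the standard; on (b) the weight is 97 less the opposing 22 gives net 75, ≥ 53, so (b) meets the standard; on (c) the weight is 81 less the opposing 25 gives net 56, which does reach 53, so (c) meets the standard.
  All elements met. The burden passes to the provider.
At Stage 2 the provider must meet clear and convincing evidence (weight is at least 78): on (d) the weight is 85 less the opposing 4 gives net 81, which does reach 78, so (d) meets the standard.
  Stage 2 carried; the burden shifts to the patient.
At Stage 3 the patient must meet a prima facie showing (weight is at least 13): on (e) the weight is 19, ≥ 13, so (e) meets the standard; on (f) the weight is 35 less the opposing 13 gives net 22, which does reach 13, so (f) meets the standard.
  Stage 3 carried; the burden remains with the patient.
At Stage 4 the patient must meet a prima facie showing (weight is at least 13): on (g) the weight is 47 less the opposing 48 gives net -1, which does not reach 13, so (g) does not meet the standard.
  Not every element is met, so the patient fails to carry Stage 4.
So the provider prevails.

stage 4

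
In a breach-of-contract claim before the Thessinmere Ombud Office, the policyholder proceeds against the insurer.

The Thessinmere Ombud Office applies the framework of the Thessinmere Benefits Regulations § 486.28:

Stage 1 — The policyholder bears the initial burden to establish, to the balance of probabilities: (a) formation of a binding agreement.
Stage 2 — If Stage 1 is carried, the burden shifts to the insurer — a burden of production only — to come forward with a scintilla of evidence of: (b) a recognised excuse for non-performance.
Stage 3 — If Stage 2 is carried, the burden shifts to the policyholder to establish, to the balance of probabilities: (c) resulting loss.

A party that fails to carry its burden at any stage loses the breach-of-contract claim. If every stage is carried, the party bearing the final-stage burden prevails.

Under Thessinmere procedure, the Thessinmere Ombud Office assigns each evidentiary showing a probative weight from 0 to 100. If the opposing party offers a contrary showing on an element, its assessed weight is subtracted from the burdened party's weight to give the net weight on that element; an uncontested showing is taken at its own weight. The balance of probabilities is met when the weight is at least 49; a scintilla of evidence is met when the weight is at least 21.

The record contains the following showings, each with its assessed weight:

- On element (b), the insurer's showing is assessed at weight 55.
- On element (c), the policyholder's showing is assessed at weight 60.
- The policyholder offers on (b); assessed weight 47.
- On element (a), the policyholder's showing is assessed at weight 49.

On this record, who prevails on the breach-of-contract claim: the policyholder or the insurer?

At Stage 1 the policyholder must meet the balance of probabilities (weight is at least 49): on (a) the weight is 49, ≥ 49, so (a) meets the standard.
  Stage 1 carried; the burden shifts to the insurer.
At Stage 2 the insurer must meet a scintilla of evidence (weight is at least 21): on (b) the weight is 55 less the opposing 47 gives net 8, which does not reach 21, so (b) does not meet the standard.
  Not every element is met, so the insurer fails to carry Stage 2.
The analysis ends at Stage 2; the policyholder prevails.

policyholder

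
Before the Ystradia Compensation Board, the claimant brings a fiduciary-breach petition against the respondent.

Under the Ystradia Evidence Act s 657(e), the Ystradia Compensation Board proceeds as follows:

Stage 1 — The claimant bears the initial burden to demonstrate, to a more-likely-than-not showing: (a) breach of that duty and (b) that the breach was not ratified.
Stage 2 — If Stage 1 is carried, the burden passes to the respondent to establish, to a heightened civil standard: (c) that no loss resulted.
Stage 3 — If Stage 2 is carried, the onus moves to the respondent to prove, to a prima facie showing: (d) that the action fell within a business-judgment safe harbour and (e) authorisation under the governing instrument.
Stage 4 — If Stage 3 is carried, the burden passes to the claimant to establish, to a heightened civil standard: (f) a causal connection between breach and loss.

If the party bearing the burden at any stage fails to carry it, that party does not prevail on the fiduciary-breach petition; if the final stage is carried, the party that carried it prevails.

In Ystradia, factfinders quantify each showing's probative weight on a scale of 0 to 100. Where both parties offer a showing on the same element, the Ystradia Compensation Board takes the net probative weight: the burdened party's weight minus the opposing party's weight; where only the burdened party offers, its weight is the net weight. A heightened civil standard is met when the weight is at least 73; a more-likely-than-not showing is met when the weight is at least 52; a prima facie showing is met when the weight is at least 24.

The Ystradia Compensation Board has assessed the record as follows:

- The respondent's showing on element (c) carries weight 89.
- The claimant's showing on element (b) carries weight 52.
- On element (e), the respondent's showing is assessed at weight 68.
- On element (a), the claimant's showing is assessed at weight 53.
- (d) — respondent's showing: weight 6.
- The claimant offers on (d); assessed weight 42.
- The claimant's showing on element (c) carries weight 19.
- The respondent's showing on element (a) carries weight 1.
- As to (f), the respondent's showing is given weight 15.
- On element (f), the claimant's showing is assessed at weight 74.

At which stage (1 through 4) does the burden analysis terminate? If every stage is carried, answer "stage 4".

stage 2

Stage 1 (claimant, a more-likely-than-not showing, weight is at least 52): (a) net 53−1=52 ≥ 52 — meets; (b) 52 ≥ 52 — meets.
  The claimant carries Stage 1; the respondent now bears the burden.
Stage 2 (respondent, a heightened civil standard, weight is at least 73): (c) net 89−19=70 < 73 — fails.
  Not every element is met, so the respondent fails to carry Stage 2.
So the claimant prevails.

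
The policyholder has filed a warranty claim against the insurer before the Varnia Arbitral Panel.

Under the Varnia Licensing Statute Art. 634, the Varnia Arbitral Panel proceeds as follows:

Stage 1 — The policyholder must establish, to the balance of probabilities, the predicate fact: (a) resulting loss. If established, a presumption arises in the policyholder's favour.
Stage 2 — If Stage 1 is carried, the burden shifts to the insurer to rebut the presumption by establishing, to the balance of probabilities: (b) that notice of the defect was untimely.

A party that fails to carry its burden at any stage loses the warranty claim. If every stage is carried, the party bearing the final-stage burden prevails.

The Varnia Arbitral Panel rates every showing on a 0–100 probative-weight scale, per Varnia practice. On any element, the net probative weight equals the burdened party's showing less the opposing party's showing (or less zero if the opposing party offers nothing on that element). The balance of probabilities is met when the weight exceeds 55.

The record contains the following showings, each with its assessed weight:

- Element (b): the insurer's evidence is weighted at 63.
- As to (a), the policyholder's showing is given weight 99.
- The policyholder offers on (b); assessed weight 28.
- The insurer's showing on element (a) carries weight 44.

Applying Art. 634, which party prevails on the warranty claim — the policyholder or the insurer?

insurer

Stage 1 — burden on policyholder; standard: the balance of probabilities (weight exceeds 55).
    (a): 99 − 44 = 55 ≤ 55 [not met]
  Not every element is met, so the policyholder fails to carry Stage 1.
The analysis ends at Stage 1; the insurer prevails.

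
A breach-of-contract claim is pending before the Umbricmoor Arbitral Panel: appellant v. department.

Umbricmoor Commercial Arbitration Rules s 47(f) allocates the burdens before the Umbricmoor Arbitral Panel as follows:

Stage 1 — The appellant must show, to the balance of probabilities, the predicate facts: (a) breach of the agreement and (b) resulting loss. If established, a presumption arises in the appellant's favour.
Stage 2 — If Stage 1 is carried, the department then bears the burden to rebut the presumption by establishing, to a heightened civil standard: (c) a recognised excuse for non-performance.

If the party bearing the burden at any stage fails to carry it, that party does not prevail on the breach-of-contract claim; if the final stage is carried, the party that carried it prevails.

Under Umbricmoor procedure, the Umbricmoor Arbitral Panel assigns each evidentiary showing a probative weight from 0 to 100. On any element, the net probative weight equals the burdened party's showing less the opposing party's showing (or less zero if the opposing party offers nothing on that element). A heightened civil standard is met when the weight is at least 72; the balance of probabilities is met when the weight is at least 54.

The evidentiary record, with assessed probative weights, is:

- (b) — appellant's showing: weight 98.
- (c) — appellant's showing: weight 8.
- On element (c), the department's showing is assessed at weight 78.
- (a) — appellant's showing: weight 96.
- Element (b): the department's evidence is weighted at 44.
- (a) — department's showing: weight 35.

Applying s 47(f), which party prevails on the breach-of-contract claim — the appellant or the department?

At Stage 1 the appellant must meet the balance of probabilities (weight is at least 54): on (a) the weight is 96 less the opposing 35 gives net 61, ≥ 54, so (a) meets the standard; on (b) the weight is 98 less the opposing 44 gives net 54, which does reach 54, so (b) meets the standard.
  All elements met. The burden passes to the department.
At Stage 2 the department must meet a heightened civil standard (weight is at least 72): on (c) the weight is 78 less the opposing 8 gives net 70, which does not reach 72, so (c) does not meet the standard.
  Stage 2 not carried; the department fails its burden.
The appellant prevails.

appellant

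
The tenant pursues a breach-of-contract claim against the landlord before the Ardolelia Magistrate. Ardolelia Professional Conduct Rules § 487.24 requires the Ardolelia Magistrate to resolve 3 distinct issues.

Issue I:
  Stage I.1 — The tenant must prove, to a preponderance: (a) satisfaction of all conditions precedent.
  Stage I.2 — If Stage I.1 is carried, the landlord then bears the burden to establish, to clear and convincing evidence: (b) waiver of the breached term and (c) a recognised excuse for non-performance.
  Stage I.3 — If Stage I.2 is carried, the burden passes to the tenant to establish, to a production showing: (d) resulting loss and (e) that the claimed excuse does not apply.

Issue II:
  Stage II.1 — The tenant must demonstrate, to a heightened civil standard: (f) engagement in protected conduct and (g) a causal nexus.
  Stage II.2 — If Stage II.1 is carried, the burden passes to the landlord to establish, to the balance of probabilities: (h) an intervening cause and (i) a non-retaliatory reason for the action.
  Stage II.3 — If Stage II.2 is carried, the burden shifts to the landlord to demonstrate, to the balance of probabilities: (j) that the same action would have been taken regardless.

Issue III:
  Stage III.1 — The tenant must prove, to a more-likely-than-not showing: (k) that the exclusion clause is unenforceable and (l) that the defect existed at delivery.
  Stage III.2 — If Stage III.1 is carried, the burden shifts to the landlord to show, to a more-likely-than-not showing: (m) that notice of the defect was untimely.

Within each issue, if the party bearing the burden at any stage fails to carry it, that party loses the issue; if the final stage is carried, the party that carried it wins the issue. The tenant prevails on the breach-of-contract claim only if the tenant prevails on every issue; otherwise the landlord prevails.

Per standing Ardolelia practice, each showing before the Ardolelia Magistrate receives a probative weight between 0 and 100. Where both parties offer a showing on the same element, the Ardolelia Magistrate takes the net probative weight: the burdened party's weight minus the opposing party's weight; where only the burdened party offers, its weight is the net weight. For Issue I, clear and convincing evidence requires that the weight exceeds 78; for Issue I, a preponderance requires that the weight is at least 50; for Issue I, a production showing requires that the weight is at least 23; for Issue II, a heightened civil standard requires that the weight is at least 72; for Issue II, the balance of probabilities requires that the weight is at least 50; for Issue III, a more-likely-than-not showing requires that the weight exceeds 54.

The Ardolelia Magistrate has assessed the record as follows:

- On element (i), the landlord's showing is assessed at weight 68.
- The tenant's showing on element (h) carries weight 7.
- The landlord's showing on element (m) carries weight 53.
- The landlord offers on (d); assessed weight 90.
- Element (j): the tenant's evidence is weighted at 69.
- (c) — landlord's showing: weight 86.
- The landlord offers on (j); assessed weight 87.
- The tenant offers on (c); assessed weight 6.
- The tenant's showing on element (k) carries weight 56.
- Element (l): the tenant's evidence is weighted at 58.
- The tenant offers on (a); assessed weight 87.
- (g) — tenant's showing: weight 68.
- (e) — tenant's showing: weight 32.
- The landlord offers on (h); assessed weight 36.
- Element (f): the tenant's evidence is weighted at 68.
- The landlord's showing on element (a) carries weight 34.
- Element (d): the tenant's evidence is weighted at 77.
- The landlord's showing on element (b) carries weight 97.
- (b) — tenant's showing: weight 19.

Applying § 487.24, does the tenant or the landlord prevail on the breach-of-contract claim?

— Issue I —
Stage I.1 (tenant, a preponderance, weight is at least 50): (a) net 87−34=53 ≥ 50 — meets.
  Stage I.1 carried; the burden shifts to the landlord.
Stage I.2 (landlord, clear and convincing evidence, weight exceeds 78): (b) net 97−19=78 ≤ 78 — fails; (c) net 86−6=80 > 78 — meets.
  Stage I.2 not carried; the landlord fails its burden.
So the tenant prevails on this issue.
— Issue II —
Stage II.1 (tenant, a heightened civil standard, weight is at least 72): (f) 68 < 72 — fails; (g) 68 < 72 — fails.
  Not every element is met, so the tenant fails to carry Stage II.1.
The landlord prevails on this issue.
— Issue III —
Stage III.1 — burden on tenant; standard: a more-likely-than-not showing (weight exceeds 54).
    (k): 56 > 54 [met]
    (l): 58 > 54 [met]
  The tenant carries Stage III.1; the landlord now bears the burden.
Stage III.2 — burden on landlord; standard: a more-likely-than-not showing (weight exceeds 54).
    (m): 53 ≤ 54 [not met]
  The landlord does not carry Stage III.2.
So the tenant prevails on this issue.
Per-issue: Issue I → tenant; Issue II → landlord; Issue III → tenant. The tenant must prevail on every issue; overall, the landlord prevails.

landlord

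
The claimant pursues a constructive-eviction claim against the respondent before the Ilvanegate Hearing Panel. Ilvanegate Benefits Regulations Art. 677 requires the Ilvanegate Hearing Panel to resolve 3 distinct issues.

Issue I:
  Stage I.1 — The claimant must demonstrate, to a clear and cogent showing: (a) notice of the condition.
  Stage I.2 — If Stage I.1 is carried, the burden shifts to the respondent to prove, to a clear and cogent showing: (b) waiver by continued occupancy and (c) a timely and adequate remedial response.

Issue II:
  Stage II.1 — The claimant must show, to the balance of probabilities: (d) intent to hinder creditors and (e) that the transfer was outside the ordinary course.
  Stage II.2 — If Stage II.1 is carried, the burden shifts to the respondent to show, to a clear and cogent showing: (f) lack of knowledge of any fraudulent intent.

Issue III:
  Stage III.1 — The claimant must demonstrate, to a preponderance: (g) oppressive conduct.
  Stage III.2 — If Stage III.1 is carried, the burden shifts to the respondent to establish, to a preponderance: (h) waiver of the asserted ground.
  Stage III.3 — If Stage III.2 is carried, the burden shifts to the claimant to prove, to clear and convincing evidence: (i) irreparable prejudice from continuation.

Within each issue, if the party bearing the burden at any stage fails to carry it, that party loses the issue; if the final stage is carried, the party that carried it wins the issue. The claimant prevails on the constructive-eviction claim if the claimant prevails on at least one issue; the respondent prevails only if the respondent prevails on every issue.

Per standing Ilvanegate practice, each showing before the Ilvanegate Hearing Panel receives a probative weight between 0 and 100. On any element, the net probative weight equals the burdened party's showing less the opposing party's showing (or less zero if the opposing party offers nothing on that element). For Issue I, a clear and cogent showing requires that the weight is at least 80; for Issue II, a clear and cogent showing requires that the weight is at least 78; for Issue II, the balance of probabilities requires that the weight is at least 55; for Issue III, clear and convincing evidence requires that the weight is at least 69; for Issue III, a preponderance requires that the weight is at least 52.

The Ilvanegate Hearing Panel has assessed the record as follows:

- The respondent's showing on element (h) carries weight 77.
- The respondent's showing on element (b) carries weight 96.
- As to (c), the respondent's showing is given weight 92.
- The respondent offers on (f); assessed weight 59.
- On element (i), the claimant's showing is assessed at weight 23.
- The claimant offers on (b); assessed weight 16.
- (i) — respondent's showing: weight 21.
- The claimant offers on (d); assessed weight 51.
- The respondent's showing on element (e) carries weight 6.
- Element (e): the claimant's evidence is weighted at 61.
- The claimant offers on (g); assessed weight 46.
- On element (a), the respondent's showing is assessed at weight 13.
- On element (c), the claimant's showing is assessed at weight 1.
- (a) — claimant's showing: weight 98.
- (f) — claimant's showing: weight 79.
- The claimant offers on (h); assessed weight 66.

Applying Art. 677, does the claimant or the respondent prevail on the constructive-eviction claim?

respondent

— Issue I —
Stage I.1 — burden on claimant; standard: a clear and cogent showing (weight is at least 80).
    (a): 98 − 13 = 85 ≥ 80 [met]
  Stage I.1 is satisfied; the onus moves to the respondent.
Stage I.2 — burden on respondent; standard: a clear and cogent showing (weight is at least 80).
    (b): 96 − 16 = 80 ≥ 80 [met]
    (c): 92 − 1 = 91 ≥ 80 [met]
  Stage I.2 carried; the final stage is satisfied.
All stages carried — the respondent prevails on this issue.
— Issue II —
At Stage II.1 the claimant must meet the balance of probabilities (weight is at least 55): on (d) the weight is 51, which does not reach 55, so (d) does not meet the standard; on (e) the weight is 61 less the opposing 6 gives net 55, ≥ 55, so (e) meets the standard.
  Not every element is met, so the claimant fails to carry Stage II.1.
The analysis ends at Stage II.1; the respondent prevails on this issue.
— Issue III —
Stage III.1 — burden on claimant; standard: a preponderance (weight is at least 52).
    (g): 46 < 52 [not met]
  The claimant does not carry Stage III.1.
The analysis ends at Stage III.1; the respondent prevails on this issue.
Per-issue: Issue I → respondent; Issue II → respondent; Issue III → respondent. The claimant must prevail on at least one issue; overall, the respondent prevails.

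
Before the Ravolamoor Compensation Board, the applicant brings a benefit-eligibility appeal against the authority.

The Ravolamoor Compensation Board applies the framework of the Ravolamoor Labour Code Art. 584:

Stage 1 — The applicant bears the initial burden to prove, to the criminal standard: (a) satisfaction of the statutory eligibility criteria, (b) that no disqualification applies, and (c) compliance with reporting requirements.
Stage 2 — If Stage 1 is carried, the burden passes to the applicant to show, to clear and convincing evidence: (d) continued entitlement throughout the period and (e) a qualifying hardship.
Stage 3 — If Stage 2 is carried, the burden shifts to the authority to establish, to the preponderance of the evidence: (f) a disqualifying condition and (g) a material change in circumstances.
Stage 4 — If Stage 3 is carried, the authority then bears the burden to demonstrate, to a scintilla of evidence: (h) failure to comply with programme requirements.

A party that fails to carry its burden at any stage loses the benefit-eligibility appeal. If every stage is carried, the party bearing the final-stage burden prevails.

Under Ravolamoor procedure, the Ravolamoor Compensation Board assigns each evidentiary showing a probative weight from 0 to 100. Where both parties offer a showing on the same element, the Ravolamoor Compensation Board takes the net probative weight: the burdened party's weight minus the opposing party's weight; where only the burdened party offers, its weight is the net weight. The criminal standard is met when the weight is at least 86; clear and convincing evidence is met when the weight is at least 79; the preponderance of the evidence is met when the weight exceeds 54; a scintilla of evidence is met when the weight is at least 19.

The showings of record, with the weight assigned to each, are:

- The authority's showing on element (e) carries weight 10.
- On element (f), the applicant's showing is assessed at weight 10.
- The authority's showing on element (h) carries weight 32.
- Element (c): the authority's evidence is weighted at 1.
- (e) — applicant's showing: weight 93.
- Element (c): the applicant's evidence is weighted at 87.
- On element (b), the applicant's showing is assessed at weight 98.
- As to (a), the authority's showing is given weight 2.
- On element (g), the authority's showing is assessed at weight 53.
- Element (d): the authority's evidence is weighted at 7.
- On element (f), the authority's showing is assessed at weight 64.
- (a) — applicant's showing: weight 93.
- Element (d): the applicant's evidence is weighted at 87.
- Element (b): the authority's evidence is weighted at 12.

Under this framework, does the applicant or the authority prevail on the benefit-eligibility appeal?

applicant

At Stage 1 the applicant must meet the criminal standard (weight is at least 86): on (a) the weight is 93 less the opposing 2 gives net 91, which does reach 86, so (a) meets the standard; on (b) the weight is 98 less the opposing 12 gives net 86, ≥ 86, so (b) meets the standard; on (c) the weight is 87 less the opposing 1 gives net 86, which does reach 86, so (c) meets the standard.
  All elements met. The applicant retains the burden for Stage 2.
At Stage 2 the applicant must meet clear and convincing evidence (weight is at least 79): on (d) the weight is 87 less the opposing 7 gives net 80, which does reach 79, so (d) meets the standard; on (e) the weight is 93 less the opposing 10 gives net 83, ≥ 79, so (e) meets the standard.
  All elements met. The burden passes to the authority.
At Stage 3 the authority must meet the preponderance of the evidence (weight exceeds 54): on (f) the weight is 64 less the opposing 10 gives net 54, which does not exceed 54, so (f) does not meet the standard; on (g) the weight is 53, which does not exceed 54, so (g) does not meet the standard.
  Not every element is met, so the authority fails to carry Stage 3.
The analysis ends at Stage 3; the applicant prevails.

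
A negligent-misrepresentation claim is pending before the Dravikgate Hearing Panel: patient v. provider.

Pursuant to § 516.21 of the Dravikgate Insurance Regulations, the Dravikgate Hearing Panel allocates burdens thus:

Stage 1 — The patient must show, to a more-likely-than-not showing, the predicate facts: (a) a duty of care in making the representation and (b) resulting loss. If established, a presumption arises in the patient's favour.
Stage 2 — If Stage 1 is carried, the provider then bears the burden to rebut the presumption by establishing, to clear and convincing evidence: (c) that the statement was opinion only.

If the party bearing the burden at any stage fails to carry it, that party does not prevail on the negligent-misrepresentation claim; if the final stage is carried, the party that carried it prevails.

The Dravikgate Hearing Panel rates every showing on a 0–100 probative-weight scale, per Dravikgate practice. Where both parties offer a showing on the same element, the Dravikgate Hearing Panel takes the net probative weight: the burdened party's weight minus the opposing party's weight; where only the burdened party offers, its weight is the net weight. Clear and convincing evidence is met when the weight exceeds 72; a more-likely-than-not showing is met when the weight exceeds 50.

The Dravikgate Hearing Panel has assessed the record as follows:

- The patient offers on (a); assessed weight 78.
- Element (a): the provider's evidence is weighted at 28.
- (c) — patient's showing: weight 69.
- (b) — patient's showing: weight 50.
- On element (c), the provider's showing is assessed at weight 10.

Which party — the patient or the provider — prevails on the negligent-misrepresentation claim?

Stage 1 — burden on patient; standard: a more-likely-than-not showing (weight exceeds 50).
    (a): 78 − 28 = 50 ≤ 50 [not met]
    (b): 50 ≤ 50 [not met]
  Stage 1 not carried; the patient fails its burden.
So the provider prevails.

provider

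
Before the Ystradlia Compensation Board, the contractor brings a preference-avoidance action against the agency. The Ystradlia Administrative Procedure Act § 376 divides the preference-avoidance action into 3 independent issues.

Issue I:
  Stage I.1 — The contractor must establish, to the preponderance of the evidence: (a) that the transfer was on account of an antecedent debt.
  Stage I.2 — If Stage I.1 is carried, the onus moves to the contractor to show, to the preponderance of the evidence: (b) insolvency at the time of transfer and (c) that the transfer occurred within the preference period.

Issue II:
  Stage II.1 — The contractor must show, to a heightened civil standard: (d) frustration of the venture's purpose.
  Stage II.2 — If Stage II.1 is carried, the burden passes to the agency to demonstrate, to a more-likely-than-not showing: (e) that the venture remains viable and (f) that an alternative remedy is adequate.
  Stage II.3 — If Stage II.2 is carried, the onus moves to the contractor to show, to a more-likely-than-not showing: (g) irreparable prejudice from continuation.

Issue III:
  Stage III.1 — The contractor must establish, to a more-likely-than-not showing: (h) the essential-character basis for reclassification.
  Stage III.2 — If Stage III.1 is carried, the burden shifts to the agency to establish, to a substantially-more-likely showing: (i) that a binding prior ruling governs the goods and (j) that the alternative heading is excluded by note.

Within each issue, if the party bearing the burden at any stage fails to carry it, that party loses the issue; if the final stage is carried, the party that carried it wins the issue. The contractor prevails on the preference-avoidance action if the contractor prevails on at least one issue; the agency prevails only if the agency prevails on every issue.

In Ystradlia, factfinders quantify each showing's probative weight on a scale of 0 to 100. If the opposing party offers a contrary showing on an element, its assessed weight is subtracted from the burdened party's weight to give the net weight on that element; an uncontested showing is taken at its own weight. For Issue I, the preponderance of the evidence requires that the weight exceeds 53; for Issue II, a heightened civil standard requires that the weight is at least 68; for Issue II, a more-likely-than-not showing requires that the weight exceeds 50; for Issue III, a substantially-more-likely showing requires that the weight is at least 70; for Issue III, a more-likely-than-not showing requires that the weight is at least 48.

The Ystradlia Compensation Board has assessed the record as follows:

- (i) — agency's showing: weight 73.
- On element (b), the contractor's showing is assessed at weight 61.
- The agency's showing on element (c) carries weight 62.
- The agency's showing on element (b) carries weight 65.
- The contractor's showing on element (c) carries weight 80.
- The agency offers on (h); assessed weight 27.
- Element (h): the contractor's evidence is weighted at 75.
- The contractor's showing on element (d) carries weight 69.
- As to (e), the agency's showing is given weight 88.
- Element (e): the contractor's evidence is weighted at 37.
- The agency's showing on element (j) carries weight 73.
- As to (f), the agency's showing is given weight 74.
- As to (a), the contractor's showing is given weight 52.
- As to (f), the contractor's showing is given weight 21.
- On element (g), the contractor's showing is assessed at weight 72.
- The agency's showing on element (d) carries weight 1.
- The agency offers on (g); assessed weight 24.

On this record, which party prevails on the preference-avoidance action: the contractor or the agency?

agency

— Issue I —
Stage I.1 (contractor, the preponderance of the evidence, weight exceeds 53): (a) 52 ≤ 53 — fails.
  Stage I.1 not carried; the contractor fails its burden.
The agency prevails on this issue.
— Issue II —
Stage II.1 — burden on contractor; standard: a heightened civil standard (weight is at least 68).
    (d): 69 − 1 = 68 ≥ 68 [met]
  Stage II.1 carried; the burden shifts to the agency.
Stage II.2 — burden on agency; standard: a more-likely-than-not showing (weight exceeds 50).
    (e): 88 − 37 = 51 > 50 [met]
    (f): 74 − 21 = 53 > 50 [met]
  All elements met. The burden passes to the contractor.
Stage II.3 — burden on contractor; standard: a more-likely-than-not showing (weight exceeds 50).
    (g): 72 − 24 = 48 ≤ 50 [not met]
  Not every element is met, so the contractor fails to carry Stage II.3.
The analysis ends at Stage II.3; the agency prevails on this issue.
— Issue III —
Stage III.1 — burden on contractor; standard: a more-likely-than-not showing (weight is at least 48).
    (h): 75 − 27 = 48 ≥ 48 [met]
  Stage III.1 carried; the burden shifts to the agency.
Stage III.2 — burden on agency; standard: a substantially-more-likely showing (weight is at least 70).
    (i): 73 ≥ 70 [met]
    (j): 73 ≥ 70 [met]
  All elements met at the final stage.
Every stage carried; the agency prevails on this issue.
Per-issue: Issue I → agency; Issue II → agency; Issue III → agency. The contractor must prevail on at least one issue; overall, the agency prevails.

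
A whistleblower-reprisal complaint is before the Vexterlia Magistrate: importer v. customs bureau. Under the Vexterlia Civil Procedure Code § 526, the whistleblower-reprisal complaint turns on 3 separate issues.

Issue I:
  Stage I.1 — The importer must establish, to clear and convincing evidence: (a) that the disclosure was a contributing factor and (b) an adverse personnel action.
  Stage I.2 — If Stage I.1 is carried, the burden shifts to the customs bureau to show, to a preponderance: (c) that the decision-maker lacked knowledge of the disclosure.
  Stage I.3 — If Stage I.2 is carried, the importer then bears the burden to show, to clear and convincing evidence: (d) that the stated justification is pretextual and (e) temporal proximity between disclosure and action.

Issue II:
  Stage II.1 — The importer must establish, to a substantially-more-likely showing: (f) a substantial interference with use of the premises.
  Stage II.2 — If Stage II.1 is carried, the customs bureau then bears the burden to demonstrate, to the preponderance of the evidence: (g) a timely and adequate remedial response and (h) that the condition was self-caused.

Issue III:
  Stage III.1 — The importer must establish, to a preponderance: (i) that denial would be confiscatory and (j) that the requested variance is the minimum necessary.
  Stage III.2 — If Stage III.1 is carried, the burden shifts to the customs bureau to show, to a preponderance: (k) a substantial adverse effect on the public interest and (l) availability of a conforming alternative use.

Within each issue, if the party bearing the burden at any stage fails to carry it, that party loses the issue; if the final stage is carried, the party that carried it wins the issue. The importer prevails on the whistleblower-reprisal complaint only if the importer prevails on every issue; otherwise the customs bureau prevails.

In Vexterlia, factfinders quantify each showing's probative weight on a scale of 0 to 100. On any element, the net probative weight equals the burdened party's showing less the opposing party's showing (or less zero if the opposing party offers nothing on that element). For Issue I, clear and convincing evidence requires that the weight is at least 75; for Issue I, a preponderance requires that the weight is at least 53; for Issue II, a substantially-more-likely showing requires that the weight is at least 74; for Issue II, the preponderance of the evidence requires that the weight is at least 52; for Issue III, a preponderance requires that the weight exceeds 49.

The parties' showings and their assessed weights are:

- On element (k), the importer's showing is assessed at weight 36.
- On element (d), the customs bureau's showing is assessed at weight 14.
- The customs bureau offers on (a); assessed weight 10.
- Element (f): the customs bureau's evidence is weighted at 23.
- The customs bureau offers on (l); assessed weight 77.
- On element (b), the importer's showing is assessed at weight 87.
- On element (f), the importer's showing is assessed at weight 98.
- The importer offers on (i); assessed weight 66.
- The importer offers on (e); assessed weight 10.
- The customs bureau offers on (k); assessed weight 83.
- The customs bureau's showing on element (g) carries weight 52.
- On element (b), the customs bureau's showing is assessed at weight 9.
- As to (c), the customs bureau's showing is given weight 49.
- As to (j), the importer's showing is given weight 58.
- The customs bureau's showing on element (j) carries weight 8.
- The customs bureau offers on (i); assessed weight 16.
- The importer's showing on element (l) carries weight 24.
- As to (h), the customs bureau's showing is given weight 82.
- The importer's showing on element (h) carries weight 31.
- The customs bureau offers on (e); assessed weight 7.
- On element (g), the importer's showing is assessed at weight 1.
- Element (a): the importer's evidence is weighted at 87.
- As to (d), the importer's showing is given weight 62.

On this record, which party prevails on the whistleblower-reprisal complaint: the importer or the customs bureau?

importer

— Issue I —
At Stage I.1 the importer must meet clear and convincing evidence (weight is at least 75): on (a) the weight is 87 less the opposing 10 gives net 77, ≥ 75, so (a) meets the standard; on (b) the weight is 87 less the opposing 9 gives net 78, which does reach 75, so (b) meets the standard.
  The importer carries Stage I.1; the customs bureau now bears the burden.
At Stage I.2 the customs bureau must meet a preponderance (weight is at least 53): on (c) the weight is 49, < 53, so (c) does not meet the standard.
  Not every element is met, so the customs bureau fails to carry Stage I.2.
The analysis ends at Stage I.2; the importer prevails on this issue.
— Issue II —
Stage II.1 (importer, a substantially-more-likely showing, weight is at least 74): (f) net 98−23=75 ≥ 74 — meets.
  All elements met. The burden passes to the customs bureau.
Stage II.2 (customs bureau, the preponderance of the evidence, weight is at least 52): (g) net 52−1=51 < 52 — fails; (h) net 82−31=51 < 52 — fails.
  Stage II.2 not carried; the customs bureau fails its burden.
So the importer prevails on this issue.
— Issue III —
Stage III.1 — burden on importer; standard: a preponderance (weight exceeds 49).
    (i): 66 − 16 = 50 > 49 [met]
    (j): 58 − 8 = 50 > 49 [met]
  Stage III.1 carried; the burden shifts to the customs bureau.
Stage III.2 — burden on customs bureau; standard: a preponderance (weight exceeds 49).
    (k): 83 − 36 = 47 ≤ 49 [not met]
    (l): 77 − 24 = 53 > 49 [met]
  Not every element is met, so the customs bureau fails to carry Stage III.2.
The importer prevails on this issue.
Per-issue: Issue I → importer; Issue II → importer; Issue III → importer. The importer must prevail on every issue; overall, the importer prevails.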